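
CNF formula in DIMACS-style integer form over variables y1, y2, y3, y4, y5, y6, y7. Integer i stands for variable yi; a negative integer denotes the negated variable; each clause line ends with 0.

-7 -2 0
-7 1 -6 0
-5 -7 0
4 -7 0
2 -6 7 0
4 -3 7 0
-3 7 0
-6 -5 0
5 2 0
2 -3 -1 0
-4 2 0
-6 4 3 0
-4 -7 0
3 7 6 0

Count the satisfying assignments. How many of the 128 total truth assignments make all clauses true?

2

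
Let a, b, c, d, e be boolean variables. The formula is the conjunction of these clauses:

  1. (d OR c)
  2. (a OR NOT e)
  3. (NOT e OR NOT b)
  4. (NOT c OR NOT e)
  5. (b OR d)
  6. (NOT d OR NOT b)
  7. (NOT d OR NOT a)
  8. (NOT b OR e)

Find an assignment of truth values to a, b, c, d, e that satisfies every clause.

a=False  b=False  c=True  d=True  e=False

Check each clause:
  1. (c OR d) — c is true.
  2. (a OR NOT e) — NOT e is true.
  3. (NOT b OR NOT e) — NOT e is true.
  4. (NOT c OR NOT e) — NOT e is true.
  5. (d OR b) — d is true.
  6. (NOT d OR NOT b) — NOT b is true.
  7. (NOT a OR NOT d) — NOT a is true.
  8. (e OR NOT b) — NOT b is true.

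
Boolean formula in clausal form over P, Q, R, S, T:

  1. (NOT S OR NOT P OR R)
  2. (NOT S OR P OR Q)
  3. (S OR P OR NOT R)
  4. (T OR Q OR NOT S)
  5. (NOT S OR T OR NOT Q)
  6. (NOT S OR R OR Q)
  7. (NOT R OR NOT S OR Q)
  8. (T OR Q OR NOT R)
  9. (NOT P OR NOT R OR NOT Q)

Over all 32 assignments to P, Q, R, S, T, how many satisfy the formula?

Case analysis on Q and S:
  Q=1, S=1: remaining (P,R,T) ∈ {(0,0,1); (0,1,1)} — 2.
  Q=1, S=0: remaining (P,R,T) ∈ {(0,0,0); (0,0,1); (1,0,0); (1,0,1)} — 4.
  Q=0, S=1: a clause becomes empty — 0.
  Q=0, S=0: 5 of the 8 assignments to (P,R,T) work.
Total: 2 + 4 + 0 + 5 = 11.

11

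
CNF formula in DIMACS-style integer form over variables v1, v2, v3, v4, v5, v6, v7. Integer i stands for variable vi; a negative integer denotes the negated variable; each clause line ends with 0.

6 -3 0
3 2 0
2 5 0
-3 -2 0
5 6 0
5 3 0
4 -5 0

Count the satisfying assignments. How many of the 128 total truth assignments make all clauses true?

12

Split on v3, then v5.
  v3=T, v5=T: remaining (v1,v2,v4,v6,v7) ∈ {(F,F,T,T,F); (F,F,T,T,T); (T,F,T,T,F); (T,F,T,T,T)} — 4.
  v3=T, v5=F: a clause becomes empty — 0.
  v3=F, v5=T: forces v2=T; v4=T; v1, v6, v7 free → 2^3 = 8.
  v3=F, v5=F: a clause becomes empty — 0.
Total: 4 + 0 + 8 + 0 = 12.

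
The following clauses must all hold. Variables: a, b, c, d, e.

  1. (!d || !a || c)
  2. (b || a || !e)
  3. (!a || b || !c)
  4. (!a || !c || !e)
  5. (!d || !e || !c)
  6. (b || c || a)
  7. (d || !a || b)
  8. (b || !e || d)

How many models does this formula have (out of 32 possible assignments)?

13

Split on a, then b.
  a=T, b=T: remaining (c,d,e) ∈ {(F,F,F); (F,F,T); (T,F,F); (T,T,F)} — 4.
  a=T, b=F: a clause becomes empty — 0.
  a=F, b=T: 7 of the 8 assignments to (c,d,e) work.
  a=F, b=F: remaining (c,d,e) ∈ {(T,F,F); (T,T,F)} — 2.
Total: 4 + 0 + 7 + 2 = 13.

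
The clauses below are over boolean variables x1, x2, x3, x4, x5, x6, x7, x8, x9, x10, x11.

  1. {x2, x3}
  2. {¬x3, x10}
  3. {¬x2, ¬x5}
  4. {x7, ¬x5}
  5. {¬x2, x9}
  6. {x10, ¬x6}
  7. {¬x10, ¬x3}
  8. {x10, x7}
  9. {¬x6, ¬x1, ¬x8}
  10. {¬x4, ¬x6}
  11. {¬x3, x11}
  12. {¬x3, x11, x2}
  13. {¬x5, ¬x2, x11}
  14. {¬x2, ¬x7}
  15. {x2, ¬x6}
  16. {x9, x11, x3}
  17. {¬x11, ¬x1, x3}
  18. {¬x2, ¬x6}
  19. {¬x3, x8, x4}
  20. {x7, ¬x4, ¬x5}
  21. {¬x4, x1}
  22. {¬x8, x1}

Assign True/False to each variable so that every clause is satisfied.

x1=0, x2=1, x3=0, x4=0, x5=0, x6=0, x7=0, x8=0, x9=1, x10=1, x11=0

Check each clause:
  1. {x3, x2} — x2 is true.
  2. {¬x3, x10} — x10 is true.
  3. {¬x5, ¬x2} — ¬x5 is true.
  4. {x7, ¬x5} — ¬x5 is true.
  5. {x9, ¬x2} — x9 is true.
  6. {¬x6, x10} — x10 is true.
  7. {¬x10, ¬x3} — ¬x3 is true.
  8. {x10, x7} — x10 is true.
  9. {¬x6, ¬x1, ¬x8} — ¬x8 is true.
  10. {¬x6, ¬x4} — ¬x6 is true.
  11. {¬x3, x11} — ¬x3 is true.
  12. {¬x3, x2, x11} — x2 is true.
  13. {x11, ¬x5, ¬x2} — ¬x5 is true.
  14. {¬x2, ¬x7} — ¬x7 is true.
  15. {x2, ¬x6} — x2 is true.
  16. {x9, x11, x3} — x9 is true.
  17. {x3, ¬x1, ¬x11} — ¬x11 is true.
  18. {¬x6, ¬x2} — ¬x6 is true.
  19. {x4, ¬x3, x8} — ¬x3 is true.
  20. {¬x4, ¬x5, x7} — ¬x5 is true.
  21. {¬x4, x1} — ¬x4 is true.
  22. {¬x8, x1} — ¬x8 is true.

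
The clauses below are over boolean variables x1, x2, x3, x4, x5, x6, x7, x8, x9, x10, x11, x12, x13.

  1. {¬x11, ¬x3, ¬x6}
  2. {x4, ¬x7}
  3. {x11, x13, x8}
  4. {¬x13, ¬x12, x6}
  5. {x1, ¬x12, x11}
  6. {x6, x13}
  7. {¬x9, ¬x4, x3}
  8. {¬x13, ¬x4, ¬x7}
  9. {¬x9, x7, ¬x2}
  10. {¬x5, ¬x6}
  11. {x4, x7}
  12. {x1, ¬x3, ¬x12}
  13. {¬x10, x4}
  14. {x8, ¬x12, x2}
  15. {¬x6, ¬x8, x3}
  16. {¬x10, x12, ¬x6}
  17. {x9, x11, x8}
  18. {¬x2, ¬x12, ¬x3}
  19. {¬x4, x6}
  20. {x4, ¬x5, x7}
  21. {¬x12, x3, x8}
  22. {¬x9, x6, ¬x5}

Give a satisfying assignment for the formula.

x1=True, x2=False, x3=True, x4=True, x5=False, x6=True, x7=False, x8=True, x9=False, x10=False, x11=False, x12=False, x13=True

x1 occurs only positively in the remaining clauses — set x1 = True.
Pure literal: x5 appears only negated; assign x5 = False.
Branch on x2: take x2 = False.
For the remaining variables, x3 = True, x4 = True, x6 = True, x7 = False, x8 = True, x9 = False, x10 = False, x11 = False, x12 = False, x13 = True works.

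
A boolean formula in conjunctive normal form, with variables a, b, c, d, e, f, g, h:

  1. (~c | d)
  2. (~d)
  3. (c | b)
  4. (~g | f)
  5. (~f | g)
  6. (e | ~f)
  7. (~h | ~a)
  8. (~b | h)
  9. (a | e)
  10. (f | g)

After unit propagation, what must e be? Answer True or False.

True

(~d) stands alone — d = False.
(d | ~c): since d = False, the clause reduces to (~c). c = False.
(b | c) with c = False leaves only b, so b = True.
In (h | ~b), ~b is now false; h must hold, so h = True.
In (~h | ~a), ~h is now false; ~a must hold, so a = False.
(a | e): since a = False, the clause reduces to (e). e = True.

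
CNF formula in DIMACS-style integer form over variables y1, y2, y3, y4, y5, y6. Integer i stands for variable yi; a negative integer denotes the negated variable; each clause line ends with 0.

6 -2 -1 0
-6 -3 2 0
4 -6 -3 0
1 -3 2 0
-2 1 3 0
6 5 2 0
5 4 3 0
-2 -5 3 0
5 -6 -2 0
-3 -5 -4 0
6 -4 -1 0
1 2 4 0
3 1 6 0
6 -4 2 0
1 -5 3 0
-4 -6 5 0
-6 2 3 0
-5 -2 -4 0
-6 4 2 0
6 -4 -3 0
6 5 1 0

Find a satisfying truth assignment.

y1=1  y2=0  y3=0  y4=0  y5=1  y6=0

Check each clause:
  1. (NOT y2 OR y6 OR NOT y1) — NOT y2 is true.
  2. (NOT y6 OR NOT y3 OR y2) — NOT y6 is true.
  3. (NOT y6 OR y4 OR NOT y3) — NOT y6 is true.
  4. (y2 OR NOT y3 OR y1) — y1 is true.
  5. (NOT y2 OR y1 OR y3) — y1 is true.
  6. (y5 OR y2 OR y6) — y5 is true.
  7. (y5 OR y3 OR y4) — y5 is true.
  8. (NOT y2 OR NOT y5 OR y3) — NOT y2 is true.
  9. (NOT y6 OR y5 OR NOT y2) — NOT y6 is true.
  10. (NOT y5 OR NOT y3 OR NOT y4) — NOT y4 is true.
  11. (NOT y4 OR NOT y1 OR y6) — NOT y4 is true.
  12. (y2 OR y1 OR y4) — y1 is true.
  13. (y1 OR y6 OR y3) — y1 is true.
  14. (y2 OR y6 OR NOT y4) — NOT y4 is true.
  15. (y3 OR NOT y5 OR y1) — y1 is true.
  16. (y5 OR NOT y6 OR NOT y4) — NOT y6 is true.
  17. (y2 OR NOT y6 OR y3) — NOT y6 is true.
  18. (NOT y5 OR NOT y4 OR NOT y2) — NOT y4 is true.
  19. (y2 OR NOT y6 OR y4) — NOT y6 is true.
  20. (y6 OR NOT y4 OR NOT y3) — NOT y4 is true.
  21. (y1 OR y6 OR y5) — y1 is true.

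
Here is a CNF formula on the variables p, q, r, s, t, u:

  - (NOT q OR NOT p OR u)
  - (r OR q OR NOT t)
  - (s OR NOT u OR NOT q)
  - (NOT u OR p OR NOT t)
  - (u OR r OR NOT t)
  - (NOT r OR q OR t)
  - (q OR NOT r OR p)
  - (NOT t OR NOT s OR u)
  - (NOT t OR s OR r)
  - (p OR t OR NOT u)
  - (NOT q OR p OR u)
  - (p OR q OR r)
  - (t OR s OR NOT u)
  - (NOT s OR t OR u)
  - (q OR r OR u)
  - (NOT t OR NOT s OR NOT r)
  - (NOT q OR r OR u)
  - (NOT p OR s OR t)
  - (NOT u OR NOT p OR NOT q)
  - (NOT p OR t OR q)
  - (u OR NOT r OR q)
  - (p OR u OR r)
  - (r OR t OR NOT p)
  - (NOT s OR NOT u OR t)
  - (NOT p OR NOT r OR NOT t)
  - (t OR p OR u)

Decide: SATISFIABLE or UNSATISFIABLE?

t = True:
  r = True:
    propagation gives s=False, p=False, u=False, q=True; an empty clause results — contradiction.
  r = False:
    propagation gives q=True, u=True, s=True, p=True; an empty clause results — contradiction.
t = False:
  u = True:
    propagation gives p=True, s=True; an empty clause results — contradiction.
  u = False:
    propagation gives s=False, p=False; an empty clause results — contradiction.
Every branch closes, so no satisfying assignment exists.

UNSATISFIABLE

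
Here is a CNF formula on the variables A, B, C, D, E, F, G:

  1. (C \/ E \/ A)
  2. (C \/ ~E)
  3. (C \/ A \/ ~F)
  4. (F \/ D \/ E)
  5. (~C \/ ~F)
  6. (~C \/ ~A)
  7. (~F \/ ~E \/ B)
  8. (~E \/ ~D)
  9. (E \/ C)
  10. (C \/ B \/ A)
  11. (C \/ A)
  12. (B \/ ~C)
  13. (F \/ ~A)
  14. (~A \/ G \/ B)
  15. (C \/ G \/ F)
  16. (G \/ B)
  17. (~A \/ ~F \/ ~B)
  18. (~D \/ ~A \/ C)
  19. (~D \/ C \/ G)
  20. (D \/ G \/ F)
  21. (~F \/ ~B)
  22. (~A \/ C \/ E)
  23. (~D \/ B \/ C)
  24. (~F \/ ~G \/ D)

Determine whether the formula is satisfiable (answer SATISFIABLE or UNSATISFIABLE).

Try A = False.
  then C is forced to True.
  then F is forced to False.
  then B is forced to True.
The remaining clauses are satisfied by D = True, E = False, G = True.
So A=F, B=T, C=T, D=T, E=F, F=F, G=T is a satisfying assignment.

SATISFIABLE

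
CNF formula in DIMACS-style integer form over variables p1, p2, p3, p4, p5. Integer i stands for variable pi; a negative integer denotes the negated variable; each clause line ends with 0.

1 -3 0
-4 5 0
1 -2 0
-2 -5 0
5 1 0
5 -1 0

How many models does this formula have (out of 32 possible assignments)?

6

Satisfying assignments:
  p1=F p2=F p3=F p4=F p5=T
  p1=F p2=F p3=F p4=T p5=T
  p1=T p2=F p3=F p4=F p5=T
  p1=T p2=F p3=F p4=T p5=T
  p1=T p2=F p3=T p4=F p5=T
  p1=T p2=F p3=T p4=T p5=T
Count: 6.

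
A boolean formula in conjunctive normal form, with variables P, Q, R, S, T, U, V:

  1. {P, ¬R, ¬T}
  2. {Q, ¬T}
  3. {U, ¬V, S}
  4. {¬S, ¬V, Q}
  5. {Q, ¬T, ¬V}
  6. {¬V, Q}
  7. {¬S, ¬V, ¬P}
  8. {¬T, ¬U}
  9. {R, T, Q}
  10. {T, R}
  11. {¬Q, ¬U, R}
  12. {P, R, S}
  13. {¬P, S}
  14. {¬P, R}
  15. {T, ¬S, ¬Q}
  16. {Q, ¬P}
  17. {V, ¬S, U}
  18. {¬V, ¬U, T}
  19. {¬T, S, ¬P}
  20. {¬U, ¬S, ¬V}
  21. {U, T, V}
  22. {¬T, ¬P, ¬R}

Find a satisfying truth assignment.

Branch on P: take P = False.
Try Q = False.
  then T is forced to False.
  then V is forced to False.
  then R is forced to True.
  then U is forced to True.
S is now unconstrained; take S = False.

P=0, Q=0, R=1, S=0, T=0, U=1, V=0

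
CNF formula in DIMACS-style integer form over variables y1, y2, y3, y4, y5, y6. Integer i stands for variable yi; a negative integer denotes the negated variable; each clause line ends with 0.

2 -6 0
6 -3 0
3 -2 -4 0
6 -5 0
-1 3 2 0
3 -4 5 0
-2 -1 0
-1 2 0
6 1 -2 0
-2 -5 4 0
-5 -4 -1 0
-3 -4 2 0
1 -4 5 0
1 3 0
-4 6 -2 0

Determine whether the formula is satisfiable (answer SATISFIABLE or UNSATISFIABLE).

SATISFIABLE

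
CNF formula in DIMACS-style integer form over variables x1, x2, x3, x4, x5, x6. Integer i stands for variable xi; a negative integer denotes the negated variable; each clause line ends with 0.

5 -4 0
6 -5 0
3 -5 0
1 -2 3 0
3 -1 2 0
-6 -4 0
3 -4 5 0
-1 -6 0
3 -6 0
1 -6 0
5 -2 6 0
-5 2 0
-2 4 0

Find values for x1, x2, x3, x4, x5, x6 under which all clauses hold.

x1=0, x2=0, x3=1, x4=0, x5=0, x6=0

Pure literal: x3 appears only positively; assign x3 = True.
Branch on x1: take x1 = False.
  then x6 is forced to False.
  then x5 is forced to False.
  then x4 is forced to False.
  then x2 is forced to False.
Every clause has at least one true literal under this assignment.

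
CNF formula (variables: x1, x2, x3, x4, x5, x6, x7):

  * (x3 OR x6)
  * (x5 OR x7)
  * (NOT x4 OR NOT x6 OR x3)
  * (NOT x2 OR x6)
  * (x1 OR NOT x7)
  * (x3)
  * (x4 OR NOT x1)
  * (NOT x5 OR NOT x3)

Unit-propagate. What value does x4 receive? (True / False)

Unit clause (x3) sets x3 = True.
(NOT x5 OR NOT x3): since x3 = True, the clause reduces to (NOT x5). x5 = False.
(x7 OR x5): since x5 = False, the clause reduces to (x7). x7 = True.
(NOT x7 OR x1) with x7 = True leaves only x1, so x1 = True.
(x4 OR NOT x1): since x1 = True, the clause reduces to (x4). x4 = True.

True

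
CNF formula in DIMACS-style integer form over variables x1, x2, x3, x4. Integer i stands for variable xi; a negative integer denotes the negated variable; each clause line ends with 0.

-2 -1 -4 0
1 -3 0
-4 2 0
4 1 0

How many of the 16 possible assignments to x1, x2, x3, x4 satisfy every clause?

The models are:
  x1=0 x2=1 x3=0 x4=1
  x1=1 x2=0 x3=0 x4=0
  x1=1 x2=0 x3=1 x4=0
  x1=1 x2=1 x3=0 x4=0
  x1=1 x2=1 x3=1 x4=0
That's 5 in total.

5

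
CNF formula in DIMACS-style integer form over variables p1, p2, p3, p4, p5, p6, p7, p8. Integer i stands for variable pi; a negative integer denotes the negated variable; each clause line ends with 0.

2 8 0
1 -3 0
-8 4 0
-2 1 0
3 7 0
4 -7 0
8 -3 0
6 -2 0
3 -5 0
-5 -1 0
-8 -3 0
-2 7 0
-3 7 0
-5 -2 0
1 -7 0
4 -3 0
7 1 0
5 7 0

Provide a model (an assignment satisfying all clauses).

p1=T, p2=T, p3=F, p4=T, p5=F, p6=T, p7=T, p8=F

Check each clause:
  1. (p8 \/ p2) — p2 is true.
  2. (~p3 \/ p1) — p1 is true.
  3. (~p8 \/ p4) — ~p8 is true.
  4. (p1 \/ ~p2) — p1 is true.
  5. (p3 \/ p7) — p7 is true.
  6. (~p7 \/ p4) — p4 is true.
  7. (~p3 \/ p8) — ~p3 is true.
  8. (~p2 \/ p6) — p6 is true.
  9. (~p5 \/ p3) — ~p5 is true.
  10. (~p1 \/ ~p5) — ~p5 is true.
  11. (~p3 \/ ~p8) — ~p8 is true.
  12. (p7 \/ ~p2) — p7 is true.
  13. (p7 \/ ~p3) — ~p3 is true.
  14. (~p5 \/ ~p2) — ~p5 is true.
  15. (~p7 \/ p1) — p1 is true.
  16. (p4 \/ ~p3) — p4 is true.
  17. (p1 \/ p7) — p1 is true.
  18. (p7 \/ p5) — p7 is true.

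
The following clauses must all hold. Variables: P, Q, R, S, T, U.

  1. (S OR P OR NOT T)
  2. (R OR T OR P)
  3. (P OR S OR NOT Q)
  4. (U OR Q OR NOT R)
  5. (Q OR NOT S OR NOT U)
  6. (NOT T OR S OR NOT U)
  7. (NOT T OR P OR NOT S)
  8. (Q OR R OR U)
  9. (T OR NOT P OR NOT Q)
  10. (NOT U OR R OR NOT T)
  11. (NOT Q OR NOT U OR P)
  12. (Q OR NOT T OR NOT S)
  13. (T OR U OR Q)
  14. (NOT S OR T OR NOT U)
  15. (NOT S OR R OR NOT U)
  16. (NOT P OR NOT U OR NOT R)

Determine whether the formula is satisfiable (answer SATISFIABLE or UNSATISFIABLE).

SATISFIABLE

Try P = False.
Try Q = True.
  then S is forced to True.
  then T is forced to False.
  then R is forced to True.
  then U is forced to False.
So P=False  Q=True  R=True  S=True  T=False  U=False is a satisfying assignment.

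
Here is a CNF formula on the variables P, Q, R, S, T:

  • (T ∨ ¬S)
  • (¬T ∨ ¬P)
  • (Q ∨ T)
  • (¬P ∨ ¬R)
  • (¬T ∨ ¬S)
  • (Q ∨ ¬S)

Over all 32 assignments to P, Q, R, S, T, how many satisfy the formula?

7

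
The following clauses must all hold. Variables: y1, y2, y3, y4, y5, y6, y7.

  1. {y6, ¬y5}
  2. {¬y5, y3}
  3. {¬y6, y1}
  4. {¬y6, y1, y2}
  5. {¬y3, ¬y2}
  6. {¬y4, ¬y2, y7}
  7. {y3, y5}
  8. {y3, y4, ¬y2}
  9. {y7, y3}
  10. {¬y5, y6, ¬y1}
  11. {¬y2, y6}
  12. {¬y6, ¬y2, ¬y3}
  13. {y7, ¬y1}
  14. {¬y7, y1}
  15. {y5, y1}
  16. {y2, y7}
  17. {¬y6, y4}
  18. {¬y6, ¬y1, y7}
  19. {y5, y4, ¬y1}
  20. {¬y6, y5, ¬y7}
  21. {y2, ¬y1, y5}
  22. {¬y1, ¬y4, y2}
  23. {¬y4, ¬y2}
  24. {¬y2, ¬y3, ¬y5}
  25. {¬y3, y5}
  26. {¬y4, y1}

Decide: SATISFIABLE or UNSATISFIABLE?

y1 = True:
  y5 = True:
    propagation gives y6=True, y3=True, y2=False, y4=True; an empty clause results — contradiction.
  y5 = False:
    propagation gives y3=True; an empty clause results — contradiction.
y1 = False:
  propagation gives y6=False, y5=False; an empty clause results — contradiction.
Every branch closes, so no satisfying assignment exists.

UNSATISFIABLE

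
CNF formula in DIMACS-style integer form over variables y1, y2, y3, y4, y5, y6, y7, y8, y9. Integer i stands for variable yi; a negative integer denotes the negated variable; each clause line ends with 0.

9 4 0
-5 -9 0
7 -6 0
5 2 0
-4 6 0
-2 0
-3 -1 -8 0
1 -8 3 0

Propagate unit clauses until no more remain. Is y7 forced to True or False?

(¬y2) is a unit clause: y2 = False.
From (y5 ∨ y2) and y2 = False: y5 = True.
(¬y9 ∨ ¬y5) with y5 = True leaves only ¬y9, so y9 = False.
In (y4 ∨ y9), y9 is now false; y4 must hold, so y4 = True.
(y6 ∨ ¬y4) with y4 = True leaves only y6, so y6 = True.
From (¬y6 ∨ y7) and y6 = True: y7 = True.

True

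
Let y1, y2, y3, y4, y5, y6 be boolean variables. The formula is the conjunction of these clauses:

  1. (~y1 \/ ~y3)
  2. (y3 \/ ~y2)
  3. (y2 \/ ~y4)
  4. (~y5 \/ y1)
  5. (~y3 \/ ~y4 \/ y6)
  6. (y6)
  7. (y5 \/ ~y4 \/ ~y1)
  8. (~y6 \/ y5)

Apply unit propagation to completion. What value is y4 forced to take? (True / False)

Unit clause (y6) sets y6 = True.
In (~y6 \/ y5), ~y6 is now false; y5 must hold, so y5 = True.
(y1 \/ ~y5): since y5 = True, the clause reduces to (y1). y1 = True.
(~y1 \/ ~y3): since y1 = True, the clause reduces to (~y3). y3 = False.
In (y3 \/ ~y2), y3 is now false; ~y2 must hold, so y2 = False.
(~y4 \/ y2): since y2 = False, the clause reduces to (~y4). y4 = False.

False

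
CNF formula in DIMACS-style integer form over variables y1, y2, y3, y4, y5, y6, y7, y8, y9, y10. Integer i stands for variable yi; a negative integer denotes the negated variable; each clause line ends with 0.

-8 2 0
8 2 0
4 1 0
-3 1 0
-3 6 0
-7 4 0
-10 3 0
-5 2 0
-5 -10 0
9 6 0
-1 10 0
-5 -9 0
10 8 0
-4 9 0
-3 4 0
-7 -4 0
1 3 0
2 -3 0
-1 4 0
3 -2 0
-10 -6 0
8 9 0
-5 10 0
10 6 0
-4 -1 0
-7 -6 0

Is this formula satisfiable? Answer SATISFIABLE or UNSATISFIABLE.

y3 = True:
  propagation gives y1=True, y6=True, y10=True; an empty clause results — contradiction.
y3 = False:
  propagation gives y10=False, y1=False; an empty clause results — contradiction.
Every branch closes, so no satisfying assignment exists.

UNSATISFIABLE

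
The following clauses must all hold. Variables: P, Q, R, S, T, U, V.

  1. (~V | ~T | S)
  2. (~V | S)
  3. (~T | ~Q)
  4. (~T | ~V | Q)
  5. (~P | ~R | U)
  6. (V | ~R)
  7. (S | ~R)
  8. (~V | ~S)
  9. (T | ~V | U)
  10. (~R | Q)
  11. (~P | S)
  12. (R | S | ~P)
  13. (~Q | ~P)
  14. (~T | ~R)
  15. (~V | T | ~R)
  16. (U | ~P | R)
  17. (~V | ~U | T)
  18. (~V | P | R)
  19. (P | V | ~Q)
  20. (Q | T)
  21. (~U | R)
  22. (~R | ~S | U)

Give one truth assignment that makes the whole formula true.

P = F, Q = F, R = F, S = F, T = T, U = F, V = F

Check each clause:
  1. (S | ~V | ~T) — ~V is true.
  2. (S | ~V) — ~V is true.
  3. (~T | ~Q) — ~Q is true.
  4. (Q | ~V | ~T) — ~V is true.
  5. (~P | U | ~R) — ~R is true.
  6. (~R | V) — ~R is true.
  7. (~R | S) — ~R is true.
  8. (~V | ~S) — ~V is true.
  9. (T | ~V | U) — ~V is true.
  10. (Q | ~R) — ~R is true.
  11. (S | ~P) — ~P is true.
  12. (~P | R | S) — ~P is true.
  13. (~P | ~Q) — ~Q is true.
  14. (~R | ~T) — ~R is true.
  15. (T | ~R | ~V) — ~V is true.
  16. (U | R | ~P) — ~P is true.
  17. (~V | T | ~U) — ~V is true.
  18. (~V | P | R) — ~V is true.
  19. (V | ~Q | P) — ~Q is true.
  20. (T | Q) — T is true.
  21. (~U | R) — ~U is true.
  22. (~R | U | ~S) — ~S is true.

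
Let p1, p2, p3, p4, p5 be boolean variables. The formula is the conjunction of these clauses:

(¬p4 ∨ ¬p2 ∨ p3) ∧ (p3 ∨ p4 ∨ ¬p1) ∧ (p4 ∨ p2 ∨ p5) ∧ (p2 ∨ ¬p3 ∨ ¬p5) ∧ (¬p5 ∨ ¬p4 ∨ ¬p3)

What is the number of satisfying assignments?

Split on p3, then p4.
  p3=T, p4=T: remaining (p1,p2,p5) ∈ {(F,F,F); (F,T,F); (T,F,F); (T,T,F)} — 4.
  p3=T, p4=F: remaining (p1,p2,p5) ∈ {(F,T,F); (F,T,T); (T,T,F); (T,T,T)} — 4.
  p3=F, p4=T: remaining (p1,p2,p5) ∈ {(F,F,F); (F,F,T); (T,F,F); (T,F,T)} — 4.
  p3=F, p4=F: remaining (p1,p2,p5) ∈ {(F,F,T); (F,T,F); (F,T,T)} — 3.
Total: 4 + 4 + 4 + 3 = 15.

15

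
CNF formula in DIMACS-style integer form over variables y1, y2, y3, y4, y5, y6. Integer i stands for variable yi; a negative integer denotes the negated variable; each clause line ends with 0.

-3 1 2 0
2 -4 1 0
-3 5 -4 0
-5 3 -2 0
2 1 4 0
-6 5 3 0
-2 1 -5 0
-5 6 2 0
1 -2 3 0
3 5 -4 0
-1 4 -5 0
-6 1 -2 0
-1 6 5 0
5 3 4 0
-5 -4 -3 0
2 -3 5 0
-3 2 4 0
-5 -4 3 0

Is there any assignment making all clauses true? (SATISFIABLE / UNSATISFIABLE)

Set y1 = True and propagate.
Branch on y2: take y2 = True.
For the remaining variables, y3 = True, y4 = False, y5 = False, y6 = True works.
Every clause has at least one true literal under this assignment.
So y1=True  y2=True  y3=True  y4=False  y5=False  y6=True is a satisfying assignment.

SATISFIABLE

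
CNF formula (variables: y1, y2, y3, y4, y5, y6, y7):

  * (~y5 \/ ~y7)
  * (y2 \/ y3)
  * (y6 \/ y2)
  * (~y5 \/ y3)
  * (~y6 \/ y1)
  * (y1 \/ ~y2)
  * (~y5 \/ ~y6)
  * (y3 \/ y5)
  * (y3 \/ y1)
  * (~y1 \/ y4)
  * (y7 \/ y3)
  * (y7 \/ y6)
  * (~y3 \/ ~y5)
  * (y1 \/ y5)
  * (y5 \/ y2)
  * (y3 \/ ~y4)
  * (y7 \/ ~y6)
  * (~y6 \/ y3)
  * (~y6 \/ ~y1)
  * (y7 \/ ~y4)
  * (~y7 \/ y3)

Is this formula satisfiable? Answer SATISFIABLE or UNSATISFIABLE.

SATISFIABLE

Branch on y1: take y1 = True.
  then y4 is forced to True.
  then y3 is forced to True.
  then y5 is forced to False.
  then y2 is forced to True.
  then y6 is forced to False.
  then y7 is forced to True.
Every clause has at least one true literal under this assignment.
So y1 = True, y2 = True, y3 = True, y4 = True, y5 = False, y6 = False, y7 = True is a satisfying assignment.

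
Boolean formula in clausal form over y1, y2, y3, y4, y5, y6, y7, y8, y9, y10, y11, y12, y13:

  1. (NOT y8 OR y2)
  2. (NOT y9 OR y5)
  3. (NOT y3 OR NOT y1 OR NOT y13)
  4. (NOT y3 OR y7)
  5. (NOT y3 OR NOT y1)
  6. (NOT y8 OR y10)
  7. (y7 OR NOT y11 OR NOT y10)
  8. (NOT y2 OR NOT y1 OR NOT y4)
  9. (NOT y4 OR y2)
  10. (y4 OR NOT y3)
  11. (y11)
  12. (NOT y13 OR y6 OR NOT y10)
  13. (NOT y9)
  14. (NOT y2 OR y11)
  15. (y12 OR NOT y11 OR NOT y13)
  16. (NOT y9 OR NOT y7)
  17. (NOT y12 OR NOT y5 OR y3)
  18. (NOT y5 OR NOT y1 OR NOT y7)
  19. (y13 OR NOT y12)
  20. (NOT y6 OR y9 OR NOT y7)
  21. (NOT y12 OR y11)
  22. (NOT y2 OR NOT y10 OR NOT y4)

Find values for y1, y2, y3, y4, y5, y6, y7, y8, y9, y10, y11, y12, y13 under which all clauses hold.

y1 = 0, y2 = 1, y3 = 0, y4 = 1, y5 = 1, y6 = 0, y7 = 0, y8 = 0, y9 = 0, y10 = 0, y11 = 1, y12 = 0, y13 = 0

Check each clause:
  1. (NOT y8 OR y2) — NOT y8 is true.
  2. (NOT y9 OR y5) — y5 is true.
  3. (NOT y1 OR NOT y3 OR NOT y13) — NOT y13 is true.
  4. (y7 OR NOT y3) — NOT y3 is true.
  5. (NOT y3 OR NOT y1) — NOT y3 is true.
  6. (NOT y8 OR y10) — NOT y8 is true.
  7. (NOT y10 OR NOT y11 OR y7) — NOT y10 is true.
  8. (NOT y1 OR NOT y2 OR NOT y4) — NOT y1 is true.
  9. (y2 OR NOT y4) — y2 is true.
  10. (y4 OR NOT y3) — y4 is true.
  11. (y11) — y11 is true.
  12. (NOT y13 OR NOT y10 OR y6) — NOT y13 is true.
  13. (NOT y9) — NOT y9 is true.
  14. (NOT y2 OR y11) — y11 is true.
  15. (y12 OR NOT y11 OR NOT y13) — NOT y13 is true.
  16. (NOT y7 OR NOT y9) — NOT y7 is true.
  17. (NOT y12 OR y3 OR NOT y5) — NOT y12 is true.
  18. (NOT y1 OR NOT y5 OR NOT y7) — NOT y7 is true.
  19. (NOT y12 OR y13) — NOT y12 is true.
  20. (NOT y6 OR y9 OR NOT y7) — NOT y6 is true.
  21. (y11 OR NOT y12) — y11 is true.
  22. (NOT y10 OR NOT y4 OR NOT y2) — NOT y10 is true.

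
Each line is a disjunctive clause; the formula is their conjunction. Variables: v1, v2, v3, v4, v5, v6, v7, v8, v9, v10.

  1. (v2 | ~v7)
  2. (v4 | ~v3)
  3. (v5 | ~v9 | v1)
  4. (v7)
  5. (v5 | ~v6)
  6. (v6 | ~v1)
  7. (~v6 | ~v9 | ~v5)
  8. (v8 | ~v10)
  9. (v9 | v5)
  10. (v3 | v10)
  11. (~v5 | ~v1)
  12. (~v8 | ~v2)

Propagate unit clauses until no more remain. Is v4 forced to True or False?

True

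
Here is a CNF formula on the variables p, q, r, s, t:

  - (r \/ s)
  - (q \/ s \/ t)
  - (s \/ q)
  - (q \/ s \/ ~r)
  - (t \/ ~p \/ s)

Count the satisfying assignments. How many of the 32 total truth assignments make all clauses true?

19

Split on s, then q.
  s=T, q=T: p, r, t free → 2^3 = 8.
  s=T, q=F: p, r, t free → 2^3 = 8.
  s=F, q=T: remaining (p,r,t) ∈ {(F,T,F); (F,T,T); (T,T,T)} — 3.
  s=F, q=F: a clause becomes empty — 0.
Total: 8 + 8 + 3 + 0 = 19.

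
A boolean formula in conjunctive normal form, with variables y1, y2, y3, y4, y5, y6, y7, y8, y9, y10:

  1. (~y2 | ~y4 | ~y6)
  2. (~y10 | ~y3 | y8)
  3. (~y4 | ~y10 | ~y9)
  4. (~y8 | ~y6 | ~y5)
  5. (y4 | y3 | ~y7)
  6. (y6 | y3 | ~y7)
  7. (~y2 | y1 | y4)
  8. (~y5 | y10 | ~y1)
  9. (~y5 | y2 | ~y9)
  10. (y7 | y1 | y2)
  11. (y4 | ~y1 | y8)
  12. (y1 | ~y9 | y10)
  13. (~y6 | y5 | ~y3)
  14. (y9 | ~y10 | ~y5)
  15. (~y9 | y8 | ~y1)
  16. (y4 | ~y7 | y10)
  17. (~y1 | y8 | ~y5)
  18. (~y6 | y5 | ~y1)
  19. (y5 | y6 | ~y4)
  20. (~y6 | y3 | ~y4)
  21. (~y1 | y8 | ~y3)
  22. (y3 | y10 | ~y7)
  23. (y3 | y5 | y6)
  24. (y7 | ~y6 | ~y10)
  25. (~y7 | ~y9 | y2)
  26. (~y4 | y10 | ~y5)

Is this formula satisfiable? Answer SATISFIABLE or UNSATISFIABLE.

SATISFIABLE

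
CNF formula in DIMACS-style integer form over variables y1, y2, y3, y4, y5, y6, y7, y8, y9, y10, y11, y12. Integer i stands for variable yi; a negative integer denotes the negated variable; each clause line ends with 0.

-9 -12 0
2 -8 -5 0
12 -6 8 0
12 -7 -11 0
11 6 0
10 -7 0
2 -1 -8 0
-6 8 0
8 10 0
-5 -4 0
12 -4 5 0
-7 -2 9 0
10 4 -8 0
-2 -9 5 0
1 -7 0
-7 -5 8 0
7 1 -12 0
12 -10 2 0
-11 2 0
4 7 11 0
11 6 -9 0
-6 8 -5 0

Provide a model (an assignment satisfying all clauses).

y1=T, y2=T, y3=T, y4=T, y5=F, y6=F, y7=F, y8=T, y9=F, y10=F, y11=T, y12=T

Set y1 = True and propagate.
Branch on y2: take y2 = True.
The remaining clauses are satisfied by y3 = True, y4 = True, y5 = False, y6 = False, y7 = False, y8 = True, y9 = False, y10 = False, y11 = True, y12 = True.
Every clause has at least one true literal under this assignment.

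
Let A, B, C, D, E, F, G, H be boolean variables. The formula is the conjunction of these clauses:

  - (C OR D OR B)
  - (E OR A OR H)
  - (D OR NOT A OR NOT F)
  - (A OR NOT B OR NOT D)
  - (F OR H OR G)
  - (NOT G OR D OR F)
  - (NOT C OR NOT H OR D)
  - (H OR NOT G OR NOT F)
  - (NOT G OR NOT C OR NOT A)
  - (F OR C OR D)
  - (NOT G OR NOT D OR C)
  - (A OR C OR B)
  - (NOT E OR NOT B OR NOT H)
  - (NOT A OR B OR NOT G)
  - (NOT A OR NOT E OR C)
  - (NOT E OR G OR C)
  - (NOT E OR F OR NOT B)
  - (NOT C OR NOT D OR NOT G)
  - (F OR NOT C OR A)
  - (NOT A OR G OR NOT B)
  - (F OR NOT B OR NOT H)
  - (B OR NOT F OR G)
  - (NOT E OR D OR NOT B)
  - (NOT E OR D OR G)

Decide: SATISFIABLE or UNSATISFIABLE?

SATISFIABLE

Set A = False and propagate.
Branch on B: take B = True.
  then D is forced to False.
  then E is forced to False.
  then H is forced to True.
  then C is forced to False.
  then F is forced to True.
G is now unconstrained; take G = True.
Every clause has at least one true literal under this assignment.
So A = 0  B = 1  C = 0  D = 0  E = 0  F = 1  G = 1  H = 1 is a satisfying assignment.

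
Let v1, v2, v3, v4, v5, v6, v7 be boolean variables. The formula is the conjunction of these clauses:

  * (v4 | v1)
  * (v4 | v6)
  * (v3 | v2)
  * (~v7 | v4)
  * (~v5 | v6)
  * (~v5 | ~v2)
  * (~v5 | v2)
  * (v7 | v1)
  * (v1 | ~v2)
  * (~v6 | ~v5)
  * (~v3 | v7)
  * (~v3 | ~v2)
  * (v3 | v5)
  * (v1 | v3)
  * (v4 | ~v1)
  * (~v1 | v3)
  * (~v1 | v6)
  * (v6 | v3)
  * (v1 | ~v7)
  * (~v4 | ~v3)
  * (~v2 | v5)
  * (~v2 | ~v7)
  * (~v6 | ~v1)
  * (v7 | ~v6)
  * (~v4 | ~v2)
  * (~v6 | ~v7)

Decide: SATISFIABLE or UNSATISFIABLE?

v1 = True:
  propagation gives v4=True, v3=True; an empty clause results — contradiction.
v1 = False:
  propagation gives v4=True, v7=True; an empty clause results — contradiction.
Every branch closes, so no satisfying assignment exists.

UNSATISFIABLE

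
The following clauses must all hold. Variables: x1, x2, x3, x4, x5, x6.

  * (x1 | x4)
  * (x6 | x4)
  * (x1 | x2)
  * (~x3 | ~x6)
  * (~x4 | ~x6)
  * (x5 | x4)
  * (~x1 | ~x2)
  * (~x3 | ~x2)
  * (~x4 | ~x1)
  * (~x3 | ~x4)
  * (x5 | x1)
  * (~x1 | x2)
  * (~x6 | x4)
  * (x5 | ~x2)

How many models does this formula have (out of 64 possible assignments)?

Satisfying assignments:
  x1=F x2=T x3=F x4=T x5=T x6=F
Count: 1.

1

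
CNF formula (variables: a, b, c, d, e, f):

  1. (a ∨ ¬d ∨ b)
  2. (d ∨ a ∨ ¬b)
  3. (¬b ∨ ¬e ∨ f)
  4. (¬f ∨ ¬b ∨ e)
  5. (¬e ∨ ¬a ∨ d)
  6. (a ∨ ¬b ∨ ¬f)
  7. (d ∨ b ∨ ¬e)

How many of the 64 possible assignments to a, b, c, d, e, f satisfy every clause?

24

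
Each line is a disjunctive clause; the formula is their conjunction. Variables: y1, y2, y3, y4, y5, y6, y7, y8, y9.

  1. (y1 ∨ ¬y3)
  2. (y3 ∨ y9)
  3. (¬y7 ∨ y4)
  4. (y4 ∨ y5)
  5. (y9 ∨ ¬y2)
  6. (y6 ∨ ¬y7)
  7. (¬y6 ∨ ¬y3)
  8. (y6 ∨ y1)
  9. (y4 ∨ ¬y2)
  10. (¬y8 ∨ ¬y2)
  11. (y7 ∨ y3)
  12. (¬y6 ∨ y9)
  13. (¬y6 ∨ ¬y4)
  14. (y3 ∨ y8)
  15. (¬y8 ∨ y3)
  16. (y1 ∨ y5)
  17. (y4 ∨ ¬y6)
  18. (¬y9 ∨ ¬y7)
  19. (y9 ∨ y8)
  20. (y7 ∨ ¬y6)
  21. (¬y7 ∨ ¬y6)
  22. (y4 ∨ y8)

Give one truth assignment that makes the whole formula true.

y1=T, y2=F, y3=T, y4=F, y5=T, y6=F, y7=F, y8=T, y9=F

Check each clause:
  1. (¬y3 ∨ y1) — y1 is true.
  2. (y9 ∨ y3) — y3 is true.
  3. (¬y7 ∨ y4) — ¬y7 is true.
  4. (y4 ∨ y5) — y5 is true.
  5. (y9 ∨ ¬y2) — ¬y2 is true.
  6. (¬y7 ∨ y6) — ¬y7 is true.
  7. (¬y6 ∨ ¬y3) — ¬y6 is true.
  8. (y6 ∨ y1) — y1 is true.
  9. (¬y2 ∨ y4) — ¬y2 is true.
  10. (¬y2 ∨ ¬y8) — ¬y2 is true.
  11. (y7 ∨ y3) — y3 is true.
  12. (¬y6 ∨ y9) — ¬y6 is true.
  13. (¬y6 ∨ ¬y4) — ¬y6 is true.
  14. (y3 ∨ y8) — y8 is true.
  15. (y3 ∨ ¬y8) — y3 is true.
  16. (y1 ∨ y5) — y1 is true.
  17. (y4 ∨ ¬y6) — ¬y6 is true.
  18. (¬y7 ∨ ¬y9) — ¬y7 is true.
  19. (y9 ∨ y8) — y8 is true.
  20. (y7 ∨ ¬y6) — ¬y6 is true.
  21. (¬y6 ∨ ¬y7) — ¬y7 is true.
  22. (y4 ∨ y8) — y8 is true.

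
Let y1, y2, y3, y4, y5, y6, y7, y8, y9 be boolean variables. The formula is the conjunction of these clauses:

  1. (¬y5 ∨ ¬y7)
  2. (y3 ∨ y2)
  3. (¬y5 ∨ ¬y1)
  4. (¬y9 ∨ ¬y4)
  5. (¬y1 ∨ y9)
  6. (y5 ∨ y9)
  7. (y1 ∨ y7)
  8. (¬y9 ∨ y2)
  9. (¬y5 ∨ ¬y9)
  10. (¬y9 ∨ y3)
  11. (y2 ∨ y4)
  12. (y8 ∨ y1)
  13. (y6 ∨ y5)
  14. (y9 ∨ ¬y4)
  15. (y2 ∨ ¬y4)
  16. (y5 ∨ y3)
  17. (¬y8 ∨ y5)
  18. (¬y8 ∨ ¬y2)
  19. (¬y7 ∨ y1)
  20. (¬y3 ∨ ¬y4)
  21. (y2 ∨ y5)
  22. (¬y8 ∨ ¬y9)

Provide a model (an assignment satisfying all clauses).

Pure literal: y6 appears only positively; assign y6 = True.
Set y1 = True and propagate.
  then y5 is forced to False.
  then y9 is forced to True.
  then y4 is forced to False.
  then y2 is forced to True.
  then y3 is forced to True.
  then y8 is forced to False.
y7 is now unconstrained; take y7 = True.
Every clause has at least one true literal under this assignment.

y1 = T, y2 = T, y3 = T, y4 = F, y5 = F, y6 = T, y7 = T, y8 = F, y9 = T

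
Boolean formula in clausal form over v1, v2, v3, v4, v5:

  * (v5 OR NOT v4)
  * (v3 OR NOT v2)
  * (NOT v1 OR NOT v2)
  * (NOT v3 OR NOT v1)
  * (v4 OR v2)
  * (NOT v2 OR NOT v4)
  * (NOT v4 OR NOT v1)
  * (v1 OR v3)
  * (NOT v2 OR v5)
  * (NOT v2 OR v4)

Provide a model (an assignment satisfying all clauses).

v1 = F, v2 = F, v3 = T, v4 = T, v5 = T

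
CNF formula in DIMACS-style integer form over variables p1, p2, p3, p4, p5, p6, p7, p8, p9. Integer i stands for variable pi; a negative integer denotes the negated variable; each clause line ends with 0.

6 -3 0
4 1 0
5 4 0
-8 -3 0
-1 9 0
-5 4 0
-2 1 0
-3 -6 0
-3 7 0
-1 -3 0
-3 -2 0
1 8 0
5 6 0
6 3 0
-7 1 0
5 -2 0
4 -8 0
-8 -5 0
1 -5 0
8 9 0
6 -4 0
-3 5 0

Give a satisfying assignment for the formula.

p1=True, p2=False, p3=False, p4=True, p5=True, p6=True, p7=False, p8=False, p9=True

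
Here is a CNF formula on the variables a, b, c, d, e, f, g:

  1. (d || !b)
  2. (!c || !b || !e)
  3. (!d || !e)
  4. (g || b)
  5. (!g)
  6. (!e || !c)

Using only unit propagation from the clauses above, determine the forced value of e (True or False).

False

(!g) stands alone — g = False.
(g || b): since g = False, the clause reduces to (b). b = True.
From (d || !b) and b = True: d = True.
(!d || !e) with d = True leaves only !e, so e = False.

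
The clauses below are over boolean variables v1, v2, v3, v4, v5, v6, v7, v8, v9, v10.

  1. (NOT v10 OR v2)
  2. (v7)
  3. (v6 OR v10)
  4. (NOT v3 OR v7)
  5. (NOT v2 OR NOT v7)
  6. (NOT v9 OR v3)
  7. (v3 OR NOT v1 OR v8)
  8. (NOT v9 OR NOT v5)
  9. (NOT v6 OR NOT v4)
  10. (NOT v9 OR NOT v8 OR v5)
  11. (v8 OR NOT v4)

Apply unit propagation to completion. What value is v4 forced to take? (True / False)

(v7) stands alone — v7 = True.
In (NOT v2 OR NOT v7), NOT v7 is now false; NOT v2 must hold, so v2 = False.
In (v2 OR NOT v10), v2 is now false; NOT v10 must hold, so v10 = False.
In (v6 OR v10), v10 is now false; v6 must hold, so v6 = True.
In (NOT v6 OR NOT v4), NOT v6 is now false; NOT v4 must hold, so v4 = False.

False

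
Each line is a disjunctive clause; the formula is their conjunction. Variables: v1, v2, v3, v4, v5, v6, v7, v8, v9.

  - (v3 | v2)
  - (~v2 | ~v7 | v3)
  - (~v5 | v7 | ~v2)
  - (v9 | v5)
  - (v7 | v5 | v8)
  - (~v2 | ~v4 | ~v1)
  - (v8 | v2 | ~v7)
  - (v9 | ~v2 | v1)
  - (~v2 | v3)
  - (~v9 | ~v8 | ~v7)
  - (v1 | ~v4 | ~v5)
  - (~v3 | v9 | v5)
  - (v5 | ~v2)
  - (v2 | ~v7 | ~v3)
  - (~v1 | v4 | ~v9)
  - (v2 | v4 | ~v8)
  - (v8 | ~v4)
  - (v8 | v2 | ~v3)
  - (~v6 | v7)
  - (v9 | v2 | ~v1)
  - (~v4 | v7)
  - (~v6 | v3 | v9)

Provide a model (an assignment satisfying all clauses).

v1 = False, v2 = True, v3 = True, v4 = False, v5 = True, v6 = True, v7 = True, v8 = False, v9 = True

Set v1 = False and propagate.
The remaining clauses are satisfied by v2 = True, v3 = True, v4 = False, v5 = True, v6 = True, v7 = True, v8 = False, v9 = True.
Every clause has at least one true literal under this assignment.
Check each clause:
  1. (v2 | v3) — v2 is true.
  2. (~v2 | v3 | ~v7) — v3 is true.
  3. (~v5 | ~v2 | v7) — v7 is true.
  4. (v5 | v9) — v9 is true.
  5. (v8 | v5 | v7) — v5 is true.
  6. (~v2 | ~v4 | ~v1) — ~v4 is true.
  7. (v8 | ~v7 | v2) — v2 is true.
  8. (v1 | v9 | ~v2) — v9 is true.
  9. (v3 | ~v2) — v3 is true.
  10. (~v7 | ~v8 | ~v9) — ~v8 is true.
  11. (v1 | ~v4 | ~v5) — ~v4 is true.
  12. (v5 | v9 | ~v3) — v5 is true.
  13. (v5 | ~v2) — v5 is true.
  14. (~v7 | ~v3 | v2) — v2 is true.
  15. (~v1 | v4 | ~v9) — ~v1 is true.
  16. (~v8 | v2 | v4) — ~v8 is true.
  17. (v8 | ~v4) — ~v4 is true.
  18. (v2 | v8 | ~v3) — v2 is true.
  19. (~v6 | v7) — v7 is true.
  20. (v9 | v2 | ~v1) — v9 is true.
  21. (v7 | ~v4) — ~v4 is true.
  22. (v3 | ~v6 | v9) — v9 is true.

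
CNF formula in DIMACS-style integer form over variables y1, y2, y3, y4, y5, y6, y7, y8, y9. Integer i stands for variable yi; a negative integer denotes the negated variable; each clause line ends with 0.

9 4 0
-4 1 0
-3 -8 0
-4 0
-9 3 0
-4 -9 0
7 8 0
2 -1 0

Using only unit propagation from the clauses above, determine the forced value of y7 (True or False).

(NOT y4) is a unit clause: y4 = False.
In (y9 OR y4), y4 is now false; y9 must hold, so y9 = True.
(y3 OR NOT y9): since y9 = True, the clause reduces to (y3). y3 = True.
In (NOT y8 OR NOT y3), NOT y3 is now false; NOT y8 must hold, so y8 = False.
From (y8 OR y7) and y8 = False: y7 = True.

True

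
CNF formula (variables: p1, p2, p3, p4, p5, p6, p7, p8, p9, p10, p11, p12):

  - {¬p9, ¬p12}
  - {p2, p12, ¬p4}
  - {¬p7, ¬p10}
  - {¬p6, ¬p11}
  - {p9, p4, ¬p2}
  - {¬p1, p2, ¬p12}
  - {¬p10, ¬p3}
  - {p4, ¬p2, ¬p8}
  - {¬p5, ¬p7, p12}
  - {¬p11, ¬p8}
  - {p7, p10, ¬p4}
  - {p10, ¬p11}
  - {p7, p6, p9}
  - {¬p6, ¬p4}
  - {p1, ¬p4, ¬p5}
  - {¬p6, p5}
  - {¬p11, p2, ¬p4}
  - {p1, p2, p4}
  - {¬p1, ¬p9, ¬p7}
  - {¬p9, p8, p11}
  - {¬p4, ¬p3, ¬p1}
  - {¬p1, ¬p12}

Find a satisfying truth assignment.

p1=T, p2=F, p3=F, p4=F, p5=T, p6=T, p7=F, p8=T, p9=F, p10=F, p11=F, p12=F

Check each clause:
  1. {¬p9, ¬p12} — ¬p12 is true.
  2. {p2, ¬p4, p12} — ¬p4 is true.
  3. {¬p7, ¬p10} — ¬p7 is true.
  4. {¬p6, ¬p11} — ¬p11 is true.
  5. {p9, ¬p2, p4} — ¬p2 is true.
  6. {¬p1, ¬p12, p2} — ¬p12 is true.
  7. {¬p10, ¬p3} — ¬p3 is true.
  8. {¬p2, ¬p8, p4} — ¬p2 is true.
  9. {¬p5, ¬p7, p12} — ¬p7 is true.
  10. {¬p11, ¬p8} — ¬p11 is true.
  11. {¬p4, p10, p7} — ¬p4 is true.
  12. {p10, ¬p11} — ¬p11 is true.
  13. {p7, p9, p6} — p6 is true.
  14. {¬p4, ¬p6} — ¬p4 is true.
  15. {p1, ¬p4, ¬p5} — p1 is true.
  16. {¬p6, p5} — p5 is true.
  17. {¬p4, p2, ¬p11} — ¬p4 is true.
  18. {p2, p4, p1} — p1 is true.
  19. {¬p9, ¬p1, ¬p7} — ¬p7 is true.
  20. {p8, p11, ¬p9} — p8 is true.
  21. {¬p3, ¬p4, ¬p1} — ¬p4 is true.
  22. {¬p12, ¬p1} — ¬p12 is true.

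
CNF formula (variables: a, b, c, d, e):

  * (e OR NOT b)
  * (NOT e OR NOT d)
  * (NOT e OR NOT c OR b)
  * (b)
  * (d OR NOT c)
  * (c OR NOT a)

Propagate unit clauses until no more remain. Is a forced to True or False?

(b) is a unit clause: b = True.
From (NOT b OR e) and b = True: e = True.
In (NOT d OR NOT e), NOT e is now false; NOT d must hold, so d = False.
(d OR NOT c): since d = False, the clause reduces to (NOT c). c = False.
(c OR NOT a): since c = False, the clause reduces to (NOT a). a = False.

False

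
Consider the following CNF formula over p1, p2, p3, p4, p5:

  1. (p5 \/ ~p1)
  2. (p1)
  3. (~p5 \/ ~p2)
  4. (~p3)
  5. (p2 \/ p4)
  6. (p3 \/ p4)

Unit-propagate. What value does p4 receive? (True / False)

Unit clause (p1) sets p1 = True.
In (~p1 \/ p5), ~p1 is now false; p5 must hold, so p5 = True.
(~p5 \/ ~p2) with p5 = True leaves only ~p2, so p2 = False.
Unit clause (~p3) sets p3 = False.
From (p2 \/ p4) and p2 = False: p4 = True.

True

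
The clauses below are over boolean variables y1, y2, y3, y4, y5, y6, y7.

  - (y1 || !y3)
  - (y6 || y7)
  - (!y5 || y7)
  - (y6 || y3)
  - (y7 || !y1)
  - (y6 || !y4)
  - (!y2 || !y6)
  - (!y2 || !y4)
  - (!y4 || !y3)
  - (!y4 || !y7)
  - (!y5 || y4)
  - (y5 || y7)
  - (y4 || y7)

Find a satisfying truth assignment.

y1=T  y2=F  y3=T  y4=F  y5=F  y6=T  y7=T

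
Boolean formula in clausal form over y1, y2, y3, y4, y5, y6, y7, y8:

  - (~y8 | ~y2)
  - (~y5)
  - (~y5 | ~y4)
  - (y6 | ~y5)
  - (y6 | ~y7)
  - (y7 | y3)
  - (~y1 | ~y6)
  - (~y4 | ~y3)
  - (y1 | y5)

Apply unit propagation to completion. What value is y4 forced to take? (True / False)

False

Unit clause (~y5) sets y5 = False.
(y1 | y5) with y5 = False leaves only y1, so y1 = True.
In (~y6 | ~y1), ~y1 is now false; ~y6 must hold, so y6 = False.
From (~y7 | y6) and y6 = False: y7 = False.
(y7 | y3) with y7 = False leaves only y3, so y3 = True.
From (~y4 | ~y3) and y3 = True: y4 = False.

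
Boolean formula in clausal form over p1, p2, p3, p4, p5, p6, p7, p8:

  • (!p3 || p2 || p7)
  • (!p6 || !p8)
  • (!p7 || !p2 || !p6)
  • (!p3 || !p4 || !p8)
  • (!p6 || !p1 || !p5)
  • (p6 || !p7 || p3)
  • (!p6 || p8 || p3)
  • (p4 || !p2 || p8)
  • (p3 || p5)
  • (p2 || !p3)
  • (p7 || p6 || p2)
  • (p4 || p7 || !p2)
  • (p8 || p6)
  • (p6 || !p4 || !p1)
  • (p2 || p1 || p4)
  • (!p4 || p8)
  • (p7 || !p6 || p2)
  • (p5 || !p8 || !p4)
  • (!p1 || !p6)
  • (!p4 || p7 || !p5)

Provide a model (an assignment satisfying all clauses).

p1=T, p2=T, p3=T, p4=F, p5=F, p6=F, p7=T, p8=T

Check each clause:
  1. (!p3 || p7 || p2) — p2 is true.
  2. (!p6 || !p8) — !p6 is true.
  3. (!p6 || !p7 || !p2) — !p6 is true.
  4. (!p8 || !p3 || !p4) — !p4 is true.
  5. (!p6 || !p5 || !p1) — !p6 is true.
  6. (!p7 || p3 || p6) — p3 is true.
  7. (p3 || p8 || !p6) — p8 is true.
  8. (!p2 || p8 || p4) — p8 is true.
  9. (p3 || p5) — p3 is true.
  10. (!p3 || p2) — p2 is true.
  11. (p7 || p2 || p6) — p2 is true.
  12. (p7 || !p2 || p4) — p7 is true.
  13. (p6 || p8) — p8 is true.
  14. (!p1 || !p4 || p6) — !p4 is true.
  15. (p4 || p1 || p2) — p1 is true.
  16. (!p4 || p8) — p8 is true.
  17. (p7 || p2 || !p6) — p2 is true.
  18. (p5 || !p8 || !p4) — !p4 is true.
  19. (!p6 || !p1) — !p6 is true.
  20. (!p5 || p7 || !p4) — !p5 is true.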